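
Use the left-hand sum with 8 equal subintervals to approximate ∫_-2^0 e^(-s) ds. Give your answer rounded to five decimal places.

7.22093

Δs = (0 − (-2))/8 = 0.25.
Left endpoints: -2, -1.75, -1.5, -1.25, -1, -0.75, -0.5, -0.25.
f(-2) ≈ 7.38906, f(-1.75) ≈ 5.75460, f(-1.5) ≈ 4.48169, f(-1.25) ≈ 3.49034, f(-1) ≈ 2.71828, f(-0.75) ≈ 2.11700, f(-0.5) ≈ 1.64872, f(-0.25) ≈ 1.28403.
Sum = Δs · [f(-2) + f(-1.75) + f(-1.5) + ...].
Sum ≈ 7.22093.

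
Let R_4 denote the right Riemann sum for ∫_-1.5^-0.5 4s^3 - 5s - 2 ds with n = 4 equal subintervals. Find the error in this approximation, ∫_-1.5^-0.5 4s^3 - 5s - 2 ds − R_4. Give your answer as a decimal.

Exact integral: ∫_-1.5^-0.5 f(s) ds = -2.
R_4 = -1.125.
Error = -2 − (-1.125) = -0.875.

-0.875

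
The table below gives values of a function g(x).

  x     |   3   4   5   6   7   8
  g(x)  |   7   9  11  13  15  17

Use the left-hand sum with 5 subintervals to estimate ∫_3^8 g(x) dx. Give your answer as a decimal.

55

Δx = 1.
Sum = 1·[7 + 9 + 11 + 13 + 15] = 55.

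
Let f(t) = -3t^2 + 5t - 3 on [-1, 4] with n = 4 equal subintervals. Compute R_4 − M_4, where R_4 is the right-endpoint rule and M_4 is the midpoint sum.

R_4 = -58.90625.
M_4 = -40.546875.
R_4 − M_4 = -18.359375.

-18.359375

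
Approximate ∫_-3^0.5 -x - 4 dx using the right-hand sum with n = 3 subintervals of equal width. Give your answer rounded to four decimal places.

Δx = (0.5 − (-3))/3 = 7/6.
Right endpoints: -11/6, -2/3, 0.5.
f(-11/6) = -13/6, f(-2/3) = -10/3, f(0.5) = -4.5.
Sum = Δx · [f(-11/6) + f(-2/3) + f(0.5)].
Sum ≈ -11.6667.

-11.6667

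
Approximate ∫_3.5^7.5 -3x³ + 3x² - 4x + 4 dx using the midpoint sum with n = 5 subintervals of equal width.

-1943.58

Δx = (7.5 − 3.5)/5 = 0.8.
Midpoints: 3.9, 4.7, 5.5, 6.3, 7.1.
f(3.9) = -143.927, f(4.7) = -259.999, f(5.5) = -426.375, f(6.3) = -652.271, f(7.1) = -946.903.
Sum = Δx · [f(3.9) + f(4.7) + f(5.5) + f(6.3) + f(7.1)].
Sum = -1943.58.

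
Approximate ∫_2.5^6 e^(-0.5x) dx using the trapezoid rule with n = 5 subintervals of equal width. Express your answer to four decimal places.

0.4783

Δx = (6 − 2.5)/5 = 0.7.
f(2.5) ≈ 0.2865, f(3.2) ≈ 0.2019, f(3.9) ≈ 0.1423, f(4.6) ≈ 0.1003, f(5.3) ≈ 0.0707, f(6) ≈ 0.0498.
T_5 = (Δx/2)·[f(x_0) + 2f(x_1) + ... + 2f(x_{4}) + f(x_5)].
Sum ≈ 0.4783.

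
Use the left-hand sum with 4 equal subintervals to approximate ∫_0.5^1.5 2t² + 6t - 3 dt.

3.9375

Δt = (1.5 − 0.5)/4 = 0.25.
Left endpoints: 0.5, 0.75, 1, 1.25.
f(0.5) = 0.5, f(0.75) = 2.625, f(1) = 5, f(1.25) = 7.625.
Sum = Δt · [f(0.5) + f(0.75) + f(1) + f(1.25)].
Sum = 3.9375.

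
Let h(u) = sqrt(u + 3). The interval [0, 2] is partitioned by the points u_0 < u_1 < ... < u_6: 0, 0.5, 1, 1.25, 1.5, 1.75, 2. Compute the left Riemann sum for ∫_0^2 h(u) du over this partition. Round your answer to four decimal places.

3.8920

Subinterval widths: 0.5, 0.5, 0.25, 0.25, 0.25, 0.25.
Left endpoints: 0, 0.5, 1, 1.25, 1.5, 1.75.
h(0) ≈ 1.7321, h(0.5) ≈ 1.8708, h(1) ≈ 2.0000, h(1.25) ≈ 2.0616, h(1.5) ≈ 2.1213, h(1.75) ≈ 2.1794.
Sum = Σ Δu_i · h(u_i).
Sum ≈ 3.8920.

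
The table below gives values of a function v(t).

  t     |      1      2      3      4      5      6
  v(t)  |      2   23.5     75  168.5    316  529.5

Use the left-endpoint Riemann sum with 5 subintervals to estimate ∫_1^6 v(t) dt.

Δt = 1.
Sum = 1·[2 + 23.5 + 75 + 168.5 + 316] = 585.

585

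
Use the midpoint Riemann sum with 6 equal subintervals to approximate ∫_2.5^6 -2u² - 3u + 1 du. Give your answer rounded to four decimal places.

Δu = (6 − 2.5)/6 = 7/12.
Midpoints: 67/24, 3.375, 95/24, 109/24, 5.125, 137/24.
f(67/24) = -6613/288, f(3.375) = -31.90625, f(95/24) = -12157/288, f(109/24) = -15517/288, f(5.125) = -66.90625, f(137/24) = -23413/288.
Sum = Δu · [f(67/24) + f(3.375) + f(95/24) + ...].
Sum ≈ -174.5098.

-174.5098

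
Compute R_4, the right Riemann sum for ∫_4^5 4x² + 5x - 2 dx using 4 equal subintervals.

107

Δx = (5 − 4)/4 = 0.25.
Right endpoints: 4.25, 4.5, 4.75, 5.
f(4.25) = 91.5, f(4.5) = 101.5, f(4.75) = 112, f(5) = 123.
Sum = Δx · [f(4.25) + f(4.5) + f(4.75) + f(5)].
Sum = 107.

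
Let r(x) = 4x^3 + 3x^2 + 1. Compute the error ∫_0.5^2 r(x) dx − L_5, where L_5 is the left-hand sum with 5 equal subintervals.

6.0075

Exact integral: ∫_0.5^2 r(x) dx = 25.3125.
L_5 = 19.305.
Error = 25.3125 − 19.305 = 6.0075.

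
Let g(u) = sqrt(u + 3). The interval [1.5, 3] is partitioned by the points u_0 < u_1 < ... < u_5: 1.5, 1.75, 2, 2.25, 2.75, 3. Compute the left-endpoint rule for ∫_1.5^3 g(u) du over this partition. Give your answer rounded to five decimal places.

Subinterval widths: 0.25, 0.25, 0.25, 0.5, 0.25.
Left endpoints: 1.5, 1.75, 2, 2.25, 2.75.
g(1.5) ≈ 2.12132, g(1.75) ≈ 2.17945, g(2) ≈ 2.23607, g(2.25) ≈ 2.29129, g(2.75) ≈ 2.39792.
Sum = Σ Δu_i · g(u_i).
Sum ≈ 3.37933.

3.37933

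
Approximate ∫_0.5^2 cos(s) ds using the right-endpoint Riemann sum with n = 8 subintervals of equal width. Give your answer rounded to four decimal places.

Δs = (2 − 0.5)/8 = 0.1875.
Right endpoints: 0.6875, 0.875, 1.0625, 1.25, 1.4375, 1.625, 1.8125, 2.
f(0.6875) ≈ 0.7728, f(0.875) ≈ 0.6410, f(1.0625) ≈ 0.4867, f(1.25) ≈ 0.3153, f(1.4375) ≈ 0.1329, f(1.625) ≈ -0.0542, f(1.8125) ≈ -0.2394, f(2) ≈ -0.4161.
Sum = Δs · [f(0.6875) + f(0.875) + f(1.0625) + ...].
Sum ≈ 0.3073.

0.3073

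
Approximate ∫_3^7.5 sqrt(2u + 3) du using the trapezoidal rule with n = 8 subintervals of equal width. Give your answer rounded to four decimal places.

Δu = (7.5 − 3)/8 = 0.5625.
f(3) ≈ 3.0000, f(3.5625) ≈ 3.1820, f(4.125) ≈ 3.3541, f(4.6875) ≈ 3.5178, f(5.25) ≈ 3.6742, f(5.8125) ≈ 3.8243, f(6.375) ≈ 3.9686, f(6.9375) ≈ 4.1079, f(7.5) ≈ 4.2426.
T_8 = (Δu/2)·[f(u_0) + 2f(u_1) + ... + 2f(u_{7}) + f(u_8)].
Sum ≈ 16.4533.

16.4533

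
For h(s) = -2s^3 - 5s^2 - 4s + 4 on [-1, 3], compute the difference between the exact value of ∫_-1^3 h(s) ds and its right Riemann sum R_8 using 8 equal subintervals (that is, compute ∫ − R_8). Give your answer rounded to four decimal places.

Exact integral: ∫_-1^3 h(s) ds ≈ -86.666667.
R_8 = -116.5.
Error ≈ -86.666667 − (-116.5) ≈ 29.8333.

29.8333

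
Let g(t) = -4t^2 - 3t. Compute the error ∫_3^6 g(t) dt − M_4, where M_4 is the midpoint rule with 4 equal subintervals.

Exact integral: ∫_3^6 g(t) dt = -292.5.
M_4 = -291.9375.
Error = -292.5 − (-291.9375) = -0.5625.

-0.5625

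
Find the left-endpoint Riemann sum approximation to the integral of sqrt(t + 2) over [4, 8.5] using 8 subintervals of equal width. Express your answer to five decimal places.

Δt = (8.5 − 4)/8 = 0.5625.
Left endpoints: 4, 4.5625, 5.125, 5.6875, 6.25, 6.8125, 7.375, 7.9375.
f(4) ≈ 2.44949, f(4.5625) ≈ 2.56174, f(5.125) ≈ 2.66927, f(5.6875) ≈ 2.77263, f(6.25) ≈ 2.87228, f(6.8125) ≈ 2.96859, f(7.375) ≈ 3.06186, f(7.9375) ≈ 3.15238.
Sum = Δt · [f(4) + f(4.5625) + f(5.125) + ...].
Sum ≈ 12.66089.

12.66089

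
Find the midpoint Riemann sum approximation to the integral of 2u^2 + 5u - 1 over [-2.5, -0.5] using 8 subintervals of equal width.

Δu = (-0.5 − (-2.5))/8 = 0.25.
Midpoints: -2.375, -2.125, -1.875, -1.625, -1.375, -1.125, -0.875, -0.625.
f(-2.375) = -1.59375, f(-2.125) = -2.59375, f(-1.875) = -3.34375, f(-1.625) = -3.84375, f(-1.375) = -4.09375, f(-1.125) = -4.09375, f(-0.875) = -3.84375, f(-0.625) = -3.34375.
Sum = Δu · [f(-2.375) + f(-2.125) + f(-1.875) + ...].
Sum = -6.6875.

-6.6875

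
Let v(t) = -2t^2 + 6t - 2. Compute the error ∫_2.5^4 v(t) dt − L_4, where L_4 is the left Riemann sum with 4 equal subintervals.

Exact integral: ∫_2.5^4 v(t) dt = -6.
L_4 = -4.1015625.
Error = -6 − (-4.1015625) = -1.8984375.

-1.8984375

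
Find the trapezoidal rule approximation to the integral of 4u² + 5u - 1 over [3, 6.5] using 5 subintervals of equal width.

Δu = (6.5 − 3)/5 = 0.7.
f(3) = 50, f(3.7) = 72.26, f(4.4) = 98.44, f(5.1) = 128.54, f(5.8) = 162.56, f(6.5) = 200.5.
T_5 = (Δu/2)·[f(u_0) + 2f(u_1) + ... + 2f(u_{4}) + f(u_5)].
Sum = 410.935.

410.935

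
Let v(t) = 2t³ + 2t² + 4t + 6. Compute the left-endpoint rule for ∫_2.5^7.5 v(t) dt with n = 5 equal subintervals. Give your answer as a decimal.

1523.75

Δt = (7.5 − 2.5)/5 = 1.
Left endpoints: 2.5, 3.5, 4.5, 5.5, 6.5.
v(2.5) = 59.75, v(3.5) = 130.25, v(4.5) = 246.75, v(5.5) = 421.25, v(6.5) = 665.75.
Sum = Δt · [v(2.5) + v(3.5) + v(4.5) + v(5.5) + v(6.5)].
Sum = 1523.75.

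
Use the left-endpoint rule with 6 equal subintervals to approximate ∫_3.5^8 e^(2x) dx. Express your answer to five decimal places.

Δx = (8 − 3.5)/6 = 0.75.
Left endpoints: 3.5, 4.25, 5, 5.75, 6.5, 7.25.
f(3.5) ≈ 1096.63316, f(4.25) ≈ 4914.76884, f(5) ≈ 22026.46579, f(5.75) ≈ 98715.77101, f(6.5) ≈ 442413.39201, f(7.25) ≈ 1982759.26354.
Sum = Δx · [f(3.5) + f(4.25) + f(5) + ...].
Sum ≈ 1913944.72076.

1913944.72076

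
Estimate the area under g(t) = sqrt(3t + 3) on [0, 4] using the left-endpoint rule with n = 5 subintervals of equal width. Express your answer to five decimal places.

Δt = (4 − 0)/5 = 0.8.
Left endpoints: 0, 0.8, 1.6, 2.4, 3.2.
g(0) ≈ 1.73205, g(0.8) ≈ 2.32379, g(1.6) ≈ 2.79285, g(2.4) ≈ 3.19374, g(3.2) ≈ 3.54965.
Sum = Δt · [g(0) + g(0.8) + g(1.6) + g(2.4) + g(3.2)].
Sum ≈ 10.87366.

10.87366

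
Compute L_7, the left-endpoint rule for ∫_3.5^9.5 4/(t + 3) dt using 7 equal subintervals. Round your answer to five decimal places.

2.74652

Δt = (9.5 − 3.5)/7 = 6/7.
Left endpoints: 3.5, 61/14, 73/14, 85/14, 97/14, 109/14, 121/14.
f(3.5) = 8/13, f(61/14) = 56/103, f(73/14) = 56/115, f(85/14) = 56/127, f(97/14) = 56/139, f(109/14) = 56/151, f(121/14) = 56/163.
Sum = Δt · [f(3.5) + f(61/14) + f(73/14) + ...].
Sum ≈ 2.74652.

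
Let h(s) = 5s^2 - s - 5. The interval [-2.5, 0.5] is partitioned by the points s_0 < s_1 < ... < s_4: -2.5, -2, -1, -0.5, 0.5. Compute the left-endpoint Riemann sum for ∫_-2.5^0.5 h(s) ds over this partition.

Subinterval widths: 0.5, 1, 0.5, 1.
Left endpoints: -2.5, -2, -1, -0.5.
h(-2.5) = 28.75, h(-2) = 17, h(-1) = 1, h(-0.5) = -3.25.
Sum = Σ Δs_i · h(s_i).
Sum = 28.625.

28.625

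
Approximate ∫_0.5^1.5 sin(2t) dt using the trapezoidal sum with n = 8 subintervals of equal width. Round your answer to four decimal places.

0.7612

Δt = (1.5 − 0.5)/8 = 0.125.
f(0.5) ≈ 0.8415, f(0.625) ≈ 0.9490, f(0.75) ≈ 0.9975, f(0.875) ≈ 0.9840, f(1) ≈ 0.9093, f(1.125) ≈ 0.7781, f(1.25) ≈ 0.5985, f(1.375) ≈ 0.3817, f(1.5) ≈ 0.1411.
T_8 = (Δt/2)·[f(t_0) + 2f(t_1) + ... + 2f(t_{7}) + f(t_8)].
Sum ≈ 0.7612.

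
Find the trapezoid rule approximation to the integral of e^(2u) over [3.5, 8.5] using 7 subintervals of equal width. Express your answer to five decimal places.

Δu = (8.5 − 3.5)/7 = 5/7.
f(3.5) ≈ 1096.63316, f(59/14) ≈ 4575.95834, f(69/14) ≈ 19094.25641, f(79/14) ≈ 79675.25069, f(89/14) ≈ 332463.61825, f(99/14) ≈ 1387282.20492, f(109/14) ≈ 5788759.46260, f(8.5) ≈ 24154952.75358.
T_7 = (Δu/2)·[f(u_0) + 2f(u_1) + ... + 2f(u_{6}) + f(u_7)].
Sum ≈ 14064196.74612.

14064196.74612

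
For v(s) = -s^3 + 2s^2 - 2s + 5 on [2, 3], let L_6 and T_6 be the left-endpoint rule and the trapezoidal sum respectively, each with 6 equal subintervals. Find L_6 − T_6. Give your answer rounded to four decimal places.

0.9167

L_6 ≈ -2.692130.
T_6 ≈ -3.608796.
L_6 − T_6 ≈ 0.9167.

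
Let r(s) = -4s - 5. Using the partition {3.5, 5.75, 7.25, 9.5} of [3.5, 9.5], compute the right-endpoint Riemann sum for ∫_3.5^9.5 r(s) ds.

-210.75

Subinterval widths: 2.25, 1.5, 2.25.
Right endpoints: 5.75, 7.25, 9.5.
r(5.75) = -28, r(7.25) = -34, r(9.5) = -43.
Sum = Σ Δs_i · r(s_i).
Sum = -210.75.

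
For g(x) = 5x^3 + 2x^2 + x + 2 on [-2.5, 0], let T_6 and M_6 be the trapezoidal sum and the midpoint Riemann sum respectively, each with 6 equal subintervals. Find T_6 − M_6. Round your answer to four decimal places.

T_6 ≈ -37.748119.
M_6 ≈ -35.930628.
T_6 − M_6 ≈ -1.8175.

-1.8175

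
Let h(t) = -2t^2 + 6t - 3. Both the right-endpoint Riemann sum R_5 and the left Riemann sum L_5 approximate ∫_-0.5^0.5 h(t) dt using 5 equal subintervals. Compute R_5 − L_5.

R_5 = -2.58.
L_5 = -3.78.
R_5 − L_5 = 1.2.

1.2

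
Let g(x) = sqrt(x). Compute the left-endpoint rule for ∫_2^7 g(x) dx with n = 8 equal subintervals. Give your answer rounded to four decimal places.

10.0710

Δx = (7 − 2)/8 = 0.625.
Left endpoints: 2, 2.625, 3.25, 3.875, 4.5, 5.125, 5.75, 6.375.
g(2) ≈ 1.4142, g(2.625) ≈ 1.6202, g(3.25) ≈ 1.8028, g(3.875) ≈ 1.9685, g(4.5) ≈ 2.1213, g(5.125) ≈ 2.2638, g(5.75) ≈ 2.3979, g(6.375) ≈ 2.5249.
Sum = Δx · [g(2) + g(2.625) + g(3.25) + ...].
Sum ≈ 10.0710.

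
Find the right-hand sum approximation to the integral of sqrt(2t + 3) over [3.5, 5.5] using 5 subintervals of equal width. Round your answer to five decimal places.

Δt = (5.5 − 3.5)/5 = 0.4.
Right endpoints: 3.9, 4.3, 4.7, 5.1, 5.5.
f(3.9) ≈ 3.28634, f(4.3) ≈ 3.40588, f(4.7) ≈ 3.52136, f(5.1) ≈ 3.63318, f(5.5) ≈ 3.74166.
Sum = Δt · [f(3.9) + f(4.3) + f(4.7) + f(5.1) + f(5.5)].
Sum ≈ 7.03537.

7.03537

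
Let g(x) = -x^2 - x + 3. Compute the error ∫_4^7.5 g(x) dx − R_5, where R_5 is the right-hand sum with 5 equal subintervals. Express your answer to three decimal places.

Exact integral: ∫_4^7.5 g(x) dx ≈ -128.91667.
R_5 = -144.515.
Error ≈ -128.91667 − (-144.515) ≈ 15.598.

15.598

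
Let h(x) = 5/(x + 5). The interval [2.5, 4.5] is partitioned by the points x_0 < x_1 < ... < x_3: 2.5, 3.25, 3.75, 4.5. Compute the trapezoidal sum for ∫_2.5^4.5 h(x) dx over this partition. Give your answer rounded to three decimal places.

Subinterval widths: 0.75, 0.5, 0.75.
h(2.5) = 2/3, h(3.25) = 20/33, h(3.75) = 4/7, h(4.5) = 10/19.
On each subinterval the trapezoid contributes (Δx_i/2)·[h(x_{i-1}) + h(x_i)].
Sum ≈ 1.183.

1.183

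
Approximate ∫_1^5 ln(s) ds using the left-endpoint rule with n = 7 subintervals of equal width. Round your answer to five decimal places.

3.56585

Δs = (5 − 1)/7 = 4/7.
Left endpoints: 1, 11/7, 15/7, 19/7, 23/7, 27/7, 31/7.
f(1) ≈ 0.00000, f(11/7) ≈ 0.45199, f(15/7) ≈ 0.76214, f(19/7) ≈ 0.99853, f(23/7) ≈ 1.18958, f(27/7) ≈ 1.34993, f(31/7) ≈ 1.48808.
Sum = Δs · [f(1) + f(11/7) + f(15/7) + ...].
Sum ≈ 3.56585.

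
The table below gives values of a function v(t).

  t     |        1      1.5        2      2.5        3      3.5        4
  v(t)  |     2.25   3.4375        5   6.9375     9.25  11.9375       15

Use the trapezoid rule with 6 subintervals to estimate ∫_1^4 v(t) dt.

22.59375

Δt = 0.5.
T_6 = (0.5/2)·[2.25 + 2·3.4375 + 2·5 + 2·6.9375 + 2·9.25 + 2·11.9375 + 15] = 22.59375.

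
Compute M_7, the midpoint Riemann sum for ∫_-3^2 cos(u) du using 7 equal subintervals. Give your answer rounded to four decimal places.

1.0731

Δu = (2 − (-3))/7 = 5/7.
Midpoints: -37/14, -27/14, -17/14, -0.5, 3/14, 13/14, 23/14.
f(-37/14) ≈ -0.8782, f(-27/14) ≈ -0.3502, f(-17/14) ≈ 0.3490, f(-0.5) ≈ 0.8776, f(3/14) ≈ 0.9771, f(13/14) ≈ 0.5990, f(23/14) ≈ -0.0720.
Sum = Δu · [f(-37/14) + f(-27/14) + f(-17/14) + ...].
Sum ≈ 1.0731.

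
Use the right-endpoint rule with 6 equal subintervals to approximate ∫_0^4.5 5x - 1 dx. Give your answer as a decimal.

Δx = (4.5 − 0)/6 = 0.75.
Right endpoints: 0.75, 1.5, 2.25, 3, 3.75, 4.5.
f(0.75) = 2.75, f(1.5) = 6.5, f(2.25) = 10.25, f(3) = 14, f(3.75) = 17.75, f(4.5) = 21.5.
Sum = Δx · [f(0.75) + f(1.5) + f(2.25) + ...].
Sum = 54.5625.

54.5625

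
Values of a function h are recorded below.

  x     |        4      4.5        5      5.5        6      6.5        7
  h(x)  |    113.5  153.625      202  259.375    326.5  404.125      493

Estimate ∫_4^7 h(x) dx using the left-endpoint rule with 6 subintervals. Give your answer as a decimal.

Δx = 0.5.
Sum = 0.5·[113.5 + 153.625 + 202 + 259.375 + 326.5 + 404.125] = 729.5625.

729.5625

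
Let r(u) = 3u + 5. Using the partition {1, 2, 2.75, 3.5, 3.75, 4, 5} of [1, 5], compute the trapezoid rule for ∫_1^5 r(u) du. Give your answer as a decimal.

Subinterval widths: 1, 0.75, 0.75, 0.25, 0.25, 1.
r(1) = 8, r(2) = 11, r(2.75) = 13.25, r(3.5) = 15.5, r(3.75) = 16.25, r(4) = 17, r(5) = 20.
On each subinterval the trapezoid contributes (Δu_i/2)·[r(u_{i-1}) + r(u_i)].
Sum = 56.

56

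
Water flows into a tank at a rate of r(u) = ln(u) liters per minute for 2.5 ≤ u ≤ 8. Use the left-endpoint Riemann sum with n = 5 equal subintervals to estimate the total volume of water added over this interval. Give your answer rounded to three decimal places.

8.178

Δu = (8 − 2.5)/5 = 1.1.
Left endpoints: 2.5, 3.6, 4.7, 5.8, 6.9.
r(2.5) ≈ 0.916, r(3.6) ≈ 1.281, r(4.7) ≈ 1.548, r(5.8) ≈ 1.758, r(6.9) ≈ 1.932.
Sum = Δu · [r(2.5) + r(3.6) + r(4.7) + r(5.8) + r(6.9)].
Sum ≈ 8.178.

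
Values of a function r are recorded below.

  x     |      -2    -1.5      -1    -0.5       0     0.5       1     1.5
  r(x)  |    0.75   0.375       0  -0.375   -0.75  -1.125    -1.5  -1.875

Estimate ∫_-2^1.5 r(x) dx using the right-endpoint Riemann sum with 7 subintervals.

-2.625

Δx = 0.5.
Sum = 0.5·[0.375 + 0 + (-0.375) + (-0.75) + (-1.125) + (-1.5) + (-1.875)] = -2.625.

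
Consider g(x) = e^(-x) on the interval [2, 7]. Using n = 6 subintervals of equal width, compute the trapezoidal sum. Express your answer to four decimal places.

0.1421

Δx = (7 − 2)/6 = 5/6.
g(2) ≈ 0.1353, g(17/6) ≈ 0.0588, g(11/3) ≈ 0.0256, g(4.5) ≈ 0.0111, g(16/3) ≈ 0.0048, g(37/6) ≈ 0.0021, g(7) ≈ 0.0009.
T_6 = (Δx/2)·[g(x_0) + 2g(x_1) + ... + 2g(x_{5}) + g(x_6)].
Sum ≈ 0.1421.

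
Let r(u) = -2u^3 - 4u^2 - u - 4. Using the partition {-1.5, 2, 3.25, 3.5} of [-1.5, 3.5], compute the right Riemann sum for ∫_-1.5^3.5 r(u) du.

-316.2578125

Subinterval widths: 3.5, 1.25, 0.25.
Right endpoints: 2, 3.25, 3.5.
r(2) = -38, r(3.25) = -118.15625, r(3.5) = -142.25.
Sum = Σ Δu_i · r(u_i).
Sum = -316.2578125.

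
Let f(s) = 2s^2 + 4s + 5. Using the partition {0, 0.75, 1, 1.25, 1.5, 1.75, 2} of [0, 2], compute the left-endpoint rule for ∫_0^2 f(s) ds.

Subinterval widths: 0.75, 0.25, 0.25, 0.25, 0.25, 0.25.
Left endpoints: 0, 0.75, 1, 1.25, 1.5, 1.75.
f(0) = 5, f(0.75) = 9.125, f(1) = 11, f(1.25) = 13.125, f(1.5) = 15.5, f(1.75) = 18.125.
Sum = Σ Δs_i · f(s_i).
Sum = 20.46875.

20.46875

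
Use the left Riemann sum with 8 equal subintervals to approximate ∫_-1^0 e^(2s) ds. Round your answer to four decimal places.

0.3805

Δs = (0 − (-1))/8 = 0.125.
Left endpoints: -1, -0.875, -0.75, -0.625, -0.5, -0.375, -0.25, -0.125.
f(-1) ≈ 0.1353, f(-0.875) ≈ 0.1738, f(-0.75) ≈ 0.2231, f(-0.625) ≈ 0.2865, f(-0.5) ≈ 0.3679, f(-0.375) ≈ 0.4724, f(-0.25) ≈ 0.6065, f(-0.125) ≈ 0.7788.
Sum = Δs · [f(-1) + f(-0.875) + f(-0.75) + ...].
Sum ≈ 0.3805.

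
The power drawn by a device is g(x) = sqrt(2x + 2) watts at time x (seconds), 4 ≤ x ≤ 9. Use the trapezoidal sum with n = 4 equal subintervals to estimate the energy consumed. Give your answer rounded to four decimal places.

Δx = (9 − 4)/4 = 1.25.
g(4) ≈ 3.1623, g(5.25) ≈ 3.5355, g(6.5) ≈ 3.8730, g(7.75) ≈ 4.1833, g(9) ≈ 4.4721.
T_4 = (Δx/2)·[g(x_0) + 2g(x_1) + 2g(x_2) + 2g(x_3) + g(x_4)].
Sum ≈ 19.2613.

19.2613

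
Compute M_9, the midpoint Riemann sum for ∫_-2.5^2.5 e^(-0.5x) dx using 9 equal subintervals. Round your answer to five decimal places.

Δx = (2.5 − (-2.5))/9 = 5/9.
Midpoints: -20/9, -5/3, -10/9, -5/9, 0, 5/9, 10/9, 5/3, 20/9.
f(-20/9) ≈ 3.03773, f(-5/3) ≈ 2.30098, f(-10/9) ≈ 1.74291, f(-5/9) ≈ 1.32019, f(0) ≈ 1.00000, f(5/9) ≈ 0.75747, f(10/9) ≈ 0.57375, f(5/3) ≈ 0.43460, f(20/9) ≈ 0.32919.
Sum = Δx · [f(-20/9) + f(-5/3) + f(-10/9) + ...].
Sum ≈ 6.38712.

6.38712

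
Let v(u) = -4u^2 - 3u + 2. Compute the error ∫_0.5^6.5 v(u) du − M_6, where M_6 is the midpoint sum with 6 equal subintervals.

-2

Exact integral: ∫_0.5^6.5 v(u) du = -417.
M_6 = -415.
Error = -417 − (-415) = -2.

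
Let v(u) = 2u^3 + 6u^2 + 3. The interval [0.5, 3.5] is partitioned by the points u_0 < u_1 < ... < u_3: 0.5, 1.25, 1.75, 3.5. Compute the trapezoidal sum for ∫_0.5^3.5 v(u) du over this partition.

Subinterval widths: 0.75, 0.5, 1.75.
v(0.5) = 4.75, v(1.25) = 16.28125, v(1.75) = 32.09375, v(3.5) = 162.25.
On each subinterval the trapezoid contributes (Δu_i/2)·[v(u_{i-1}) + v(u_i)].
Sum = 190.03125.

190.03125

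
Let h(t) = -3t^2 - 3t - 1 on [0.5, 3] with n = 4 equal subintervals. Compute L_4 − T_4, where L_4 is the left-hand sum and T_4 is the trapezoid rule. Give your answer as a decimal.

10.546875

L_4 = -32.44140625.
T_4 = -42.98828125.
L_4 − T_4 = 10.546875.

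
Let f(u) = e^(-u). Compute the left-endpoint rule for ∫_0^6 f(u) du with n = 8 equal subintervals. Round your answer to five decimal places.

Δu = (6 − 0)/8 = 0.75.
Left endpoints: 0, 0.75, 1.5, 2.25, 3, 3.75, 4.5, 5.25.
f(0) ≈ 1.00000, f(0.75) ≈ 0.47237, f(1.5) ≈ 0.22313, f(2.25) ≈ 0.10540, f(3) ≈ 0.04979, f(3.75) ≈ 0.02352, f(4.5) ≈ 0.01111, f(5.25) ≈ 0.00525.
Sum = Δu · [f(0) + f(0.75) + f(1.5) + ...].
Sum ≈ 1.41792.

1.41792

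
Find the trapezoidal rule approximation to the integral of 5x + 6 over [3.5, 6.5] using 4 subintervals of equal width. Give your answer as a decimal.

93

Δx = (6.5 − 3.5)/4 = 0.75.
f(3.5) = 23.5, f(4.25) = 27.25, f(5) = 31, f(5.75) = 34.75, f(6.5) = 38.5.
T_4 = (Δx/2)·[f(x_0) + 2f(x_1) + 2f(x_2) + 2f(x_3) + f(x_4)].
Sum = 93.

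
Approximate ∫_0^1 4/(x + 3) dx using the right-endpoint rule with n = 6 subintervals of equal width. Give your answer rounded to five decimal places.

1.12340

Δx = (1 − 0)/6 = 1/6.
Right endpoints: 1/6, 1/3, 0.5, 2/3, 5/6, 1.
f(1/6) = 24/19, f(1/3) = 1.2, f(0.5) = 8/7, f(2/3) = 12/11, f(5/6) = 24/23, f(1) = 1.
Sum = Δx · [f(1/6) + f(1/3) + f(0.5) + ...].
Sum ≈ 1.12340.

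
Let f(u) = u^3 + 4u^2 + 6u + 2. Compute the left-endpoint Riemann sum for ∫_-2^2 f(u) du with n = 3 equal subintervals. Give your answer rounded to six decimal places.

Δu = (2 − (-2))/3 = 4/3.
Left endpoints: -2, -2/3, 2/3.
f(-2) = -2, f(-2/3) = -14/27, f(2/3) = 218/27.
Sum = Δu · [f(-2) + f(-2/3) + f(2/3)].
Sum ≈ 7.407407.

7.407407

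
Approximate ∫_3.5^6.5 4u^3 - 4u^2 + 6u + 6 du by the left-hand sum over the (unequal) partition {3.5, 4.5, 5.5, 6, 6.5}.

1138.75

Subinterval widths: 1, 1, 0.5, 0.5.
Left endpoints: 3.5, 4.5, 5.5, 6.
f(3.5) = 149.5, f(4.5) = 316.5, f(5.5) = 583.5, f(6) = 762.
Sum = Σ Δu_i · f(u_i).
Sum = 1138.75.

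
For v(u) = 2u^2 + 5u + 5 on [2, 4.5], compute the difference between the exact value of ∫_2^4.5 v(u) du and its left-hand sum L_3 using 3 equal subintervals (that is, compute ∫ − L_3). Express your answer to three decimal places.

Exact integral: ∫_2^4.5 v(u) du ≈ 108.54167.
L_3 ≈ 90.37037.
Error ≈ 108.54167 − 90.37037 ≈ 18.171.

18.171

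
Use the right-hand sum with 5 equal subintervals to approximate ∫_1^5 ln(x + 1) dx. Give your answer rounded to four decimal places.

Δx = (5 − 1)/5 = 0.8.
Right endpoints: 1.8, 2.6, 3.4, 4.2, 5.
f(1.8) ≈ 1.0296, f(2.6) ≈ 1.2809, f(3.4) ≈ 1.4816, f(4.2) ≈ 1.6487, f(5) ≈ 1.7918.
Sum = Δx · [f(1.8) + f(2.6) + f(3.4) + f(4.2) + f(5)].
Sum ≈ 5.7861.

5.7861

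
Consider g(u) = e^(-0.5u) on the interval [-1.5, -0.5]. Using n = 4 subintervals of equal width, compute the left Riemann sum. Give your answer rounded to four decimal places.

Δu = (-0.5 − (-1.5))/4 = 0.25.
Left endpoints: -1.5, -1.25, -1, -0.75.
g(-1.5) ≈ 2.1170, g(-1.25) ≈ 1.8682, g(-1) ≈ 1.6487, g(-0.75) ≈ 1.4550.
Sum = Δu · [g(-1.5) + g(-1.25) + g(-1) + g(-0.75)].
Sum ≈ 1.7722.

1.7722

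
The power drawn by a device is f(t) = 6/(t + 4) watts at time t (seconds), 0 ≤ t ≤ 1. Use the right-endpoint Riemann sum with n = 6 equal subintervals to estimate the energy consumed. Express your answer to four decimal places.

1.3142

Δt = (1 − 0)/6 = 1/6.
Right endpoints: 1/6, 1/3, 0.5, 2/3, 5/6, 1.
f(1/6) = 1.44, f(1/3) = 18/13, f(0.5) = 4/3, f(2/3) = 9/7, f(5/6) = 36/29, f(1) = 1.2.
Sum = Δt · [f(1/6) + f(1/3) + f(0.5) + ...].
Sum ≈ 1.3142.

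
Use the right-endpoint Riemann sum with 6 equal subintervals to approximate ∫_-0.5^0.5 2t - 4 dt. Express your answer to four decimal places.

Δt = (0.5 − (-0.5))/6 = 1/6.
Right endpoints: -1/3, -1/6, 0, 1/6, 1/3, 0.5.
f(-1/3) = -14/3, f(-1/6) = -13/3, f(0) = -4, f(1/6) = -11/3, f(1/3) = -10/3, f(0.5) = -3.
Sum = Δt · [f(-1/3) + f(-1/6) + f(0) + ...].
Sum ≈ -3.8333.

-3.8333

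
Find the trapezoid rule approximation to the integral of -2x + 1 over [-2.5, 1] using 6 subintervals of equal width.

8.75

Δx = (1 − (-2.5))/6 = 7/12.
f(-2.5) = 6, f(-23/12) = 29/6, f(-4/3) = 11/3, f(-0.75) = 2.5, f(-1/6) = 4/3, f(5/12) = 1/6, f(1) = -1.
T_6 = (Δx/2)·[f(x_0) + 2f(x_1) + ... + 2f(x_{5}) + f(x_6)].
Sum = 8.75.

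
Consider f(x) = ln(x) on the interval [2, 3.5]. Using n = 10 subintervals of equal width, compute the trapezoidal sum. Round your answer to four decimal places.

Δx = (3.5 − 2)/10 = 0.15.
f(2) ≈ 0.6931, f(2.15) ≈ 0.7655, f(2.3) ≈ 0.8329, f(2.45) ≈ 0.8961, f(2.6) ≈ 0.9555, f(2.75) ≈ 1.0116, f(2.9) ≈ 1.0647, f(3.05) ≈ 1.1151, f(3.2) ≈ 1.1632, f(3.35) ≈ 1.2090, f(3.5) ≈ 1.2528.
T_10 = (Δx/2)·[f(x_0) + 2f(x_1) + ... + 2f(x_{9}) + f(x_10)].
Sum ≈ 1.4980.

1.4980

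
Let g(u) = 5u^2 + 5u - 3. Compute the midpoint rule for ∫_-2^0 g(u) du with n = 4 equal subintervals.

-2.875

Δu = (0 − (-2))/4 = 0.5.
Midpoints: -1.75, -1.25, -0.75, -0.25.
g(-1.75) = 3.5625, g(-1.25) = -1.4375, g(-0.75) = -3.9375, g(-0.25) = -3.9375.
Sum = Δu · [g(-1.75) + g(-1.25) + g(-0.75) + g(-0.25)].
Sum = -2.875.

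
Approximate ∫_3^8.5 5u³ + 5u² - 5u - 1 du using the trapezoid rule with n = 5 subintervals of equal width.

7339.95625

Δu = (8.5 − 3)/5 = 1.1.
f(3) = 164, f(4.1) = 407.155, f(5.2) = 811.24, f(6.3) = 1416.185, f(7.4) = 2261.92, f(8.5) = 3388.375.
T_5 = (Δu/2)·[f(u_0) + 2f(u_1) + ... + 2f(u_{4}) + f(u_5)].
Sum = 7339.95625.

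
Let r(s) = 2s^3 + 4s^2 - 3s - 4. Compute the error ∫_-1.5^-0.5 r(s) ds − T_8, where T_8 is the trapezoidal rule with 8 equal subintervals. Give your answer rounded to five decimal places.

Exact integral: ∫_-1.5^-0.5 r(s) ds ≈ 0.8333333.
T_8 = 0.828125.
Error ≈ 0.8333333 − 0.828125 ≈ 0.00521.

0.00521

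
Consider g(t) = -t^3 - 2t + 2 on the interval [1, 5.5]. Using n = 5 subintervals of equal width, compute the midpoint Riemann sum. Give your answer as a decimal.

-245.8040625

Δt = (5.5 − 1)/5 = 0.9.
Midpoints: 1.45, 2.35, 3.25, 4.15, 5.05.
g(1.45) = -3.948625, g(2.35) = -15.677875, g(3.25) = -38.828125, g(4.15) = -77.773375, g(5.05) = -136.887625.
Sum = Δt · [g(1.45) + g(2.35) + g(3.25) + g(4.15) + g(5.05)].
Sum = -245.8040625.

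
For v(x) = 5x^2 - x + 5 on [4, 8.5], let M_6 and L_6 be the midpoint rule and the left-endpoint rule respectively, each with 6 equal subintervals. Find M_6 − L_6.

100.6171875

M_6 = 910.1953125.
L_6 = 809.578125.
M_6 − L_6 = 100.6171875.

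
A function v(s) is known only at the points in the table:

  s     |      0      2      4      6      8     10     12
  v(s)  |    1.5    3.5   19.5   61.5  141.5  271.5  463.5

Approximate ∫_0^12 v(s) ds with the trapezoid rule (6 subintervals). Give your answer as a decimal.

Δs = 2.
T_6 = (2/2)·[1.5 + 2·3.5 + 2·19.5 + 2·61.5 + 2·141.5 + 2·271.5 + 463.5] = 1460.

1460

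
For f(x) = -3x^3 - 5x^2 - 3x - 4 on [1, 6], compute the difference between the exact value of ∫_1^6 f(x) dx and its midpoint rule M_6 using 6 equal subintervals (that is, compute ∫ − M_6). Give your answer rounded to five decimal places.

Exact integral: ∫_1^6 f(x) dx ≈ -1402.0833333.
M_6 ≈ -1391.5219907.
Error ≈ -1402.0833333 − (-1391.5219907) ≈ -10.56134.

-10.56134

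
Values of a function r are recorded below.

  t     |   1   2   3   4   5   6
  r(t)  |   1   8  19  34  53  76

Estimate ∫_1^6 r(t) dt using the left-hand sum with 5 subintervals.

Δt = 1.
Sum = 1·[1 + 8 + 19 + 34 + 53] = 115.

115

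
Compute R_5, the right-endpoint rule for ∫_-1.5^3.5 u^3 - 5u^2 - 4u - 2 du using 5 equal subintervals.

-84.375

Δu = (3.5 − (-1.5))/5 = 1.
Right endpoints: -0.5, 0.5, 1.5, 2.5, 3.5.
f(-0.5) = -1.375, f(0.5) = -5.125, f(1.5) = -15.875, f(2.5) = -27.625, f(3.5) = -34.375.
Sum = Δu · [f(-0.5) + f(0.5) + f(1.5) + f(2.5) + f(3.5)].
Sum = -84.375.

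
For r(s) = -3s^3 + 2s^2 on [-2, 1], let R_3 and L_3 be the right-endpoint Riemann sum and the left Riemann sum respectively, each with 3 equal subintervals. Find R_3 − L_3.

R_3 = 4.
L_3 = 37.
R_3 − L_3 = -33.

-33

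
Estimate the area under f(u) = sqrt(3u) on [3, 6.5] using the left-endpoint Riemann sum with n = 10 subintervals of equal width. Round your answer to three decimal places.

Δu = (6.5 − 3)/10 = 0.35.
Left endpoints: 3, 3.35, 3.7, 4.05, 4.4, 4.75, 5.1, 5.45, 5.8, 6.15.
f(3) ≈ 3.000, f(3.35) ≈ 3.170, f(3.7) ≈ 3.332, f(4.05) ≈ 3.486, f(4.4) ≈ 3.633, f(4.75) ≈ 3.775, f(5.1) ≈ 3.912, f(5.45) ≈ 4.044, f(5.8) ≈ 4.171, f(6.15) ≈ 4.295.
Sum = Δu · [f(3) + f(3.35) + f(3.7) + ...].
Sum ≈ 12.886.

12.886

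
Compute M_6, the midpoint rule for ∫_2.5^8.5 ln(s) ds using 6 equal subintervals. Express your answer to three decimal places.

Δs = (8.5 − 2.5)/6 = 1.
Midpoints: 3, 4, 5, 6, 7, 8.
f(3) ≈ 1.099, f(4) ≈ 1.386, f(5) ≈ 1.609, f(6) ≈ 1.792, f(7) ≈ 1.946, f(8) ≈ 2.079.
Sum = Δs · [f(3) + f(4) + f(5) + ...].
Sum ≈ 9.911.

9.911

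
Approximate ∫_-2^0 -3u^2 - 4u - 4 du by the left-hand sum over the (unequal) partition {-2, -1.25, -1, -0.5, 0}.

-9.796875

Subinterval widths: 0.75, 0.25, 0.5, 0.5.
Left endpoints: -2, -1.25, -1, -0.5.
f(-2) = -8, f(-1.25) = -3.6875, f(-1) = -3, f(-0.5) = -2.75.
Sum = Σ Δu_i · f(u_i).
Sum = -9.796875.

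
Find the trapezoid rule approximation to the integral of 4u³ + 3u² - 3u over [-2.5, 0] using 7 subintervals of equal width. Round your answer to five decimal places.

Δu = (0 − (-2.5))/7 = 5/14.
f(-2.5) = -36.25, f(-15/7) = -6570/343, f(-25/14) = -10775/1372, f(-10/7) = -430/343, f(-15/14) = 2385/1372, f(-5/7) = 760/343, f(-5/14) = 1745/1372, f(0) = 0.
T_7 = (Δu/2)·[f(u_0) + 2f(u_1) + ... + 2f(u_{6}) + f(u_7)].
Sum ≈ -14.70026.

-14.70026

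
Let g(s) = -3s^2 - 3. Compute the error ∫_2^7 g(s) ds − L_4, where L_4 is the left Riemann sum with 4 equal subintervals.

Exact integral: ∫_2^7 g(s) ds = -350.
L_4 = -269.53125.
Error = -350 − (-269.53125) = -80.46875.

-80.46875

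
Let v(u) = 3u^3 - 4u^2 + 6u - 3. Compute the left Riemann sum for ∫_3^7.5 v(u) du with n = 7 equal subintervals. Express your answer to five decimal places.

1598.75128

Δu = (7.5 − 3)/7 = 9/14.
Left endpoints: 3, 51/14, 30/7, 69/14, 39/7, 87/14, 48/7.
v(3) = 60, v(51/14) = 304041/2744, v(30/7) = 63591/343, v(69/14) = 791823/2744, v(39/7) = 145806/343, v(87/14) = 1645725/2744, v(48/7) = 280347/343.
Sum = Δu · [v(3) + v(51/14) + v(30/7) + ...].
Sum ≈ 1598.75128.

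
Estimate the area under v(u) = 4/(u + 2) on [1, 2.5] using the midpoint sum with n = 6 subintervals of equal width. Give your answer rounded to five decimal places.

1.62122

Δu = (2.5 − 1)/6 = 0.25.
Midpoints: 1.125, 1.375, 1.625, 1.875, 2.125, 2.375.
v(1.125) = 1.28, v(1.375) = 32/27, v(1.625) = 32/29, v(1.875) = 32/31, v(2.125) = 32/33, v(2.375) = 32/35.
Sum = Δu · [v(1.125) + v(1.375) + v(1.625) + ...].
Sum ≈ 1.62122.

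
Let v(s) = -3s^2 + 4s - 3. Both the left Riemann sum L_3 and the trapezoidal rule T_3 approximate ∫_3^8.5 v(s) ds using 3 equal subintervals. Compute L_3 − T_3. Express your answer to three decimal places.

L_3 ≈ -332.59722.
T_3 ≈ -486.36806.
L_3 − T_3 ≈ 153.771.

153.771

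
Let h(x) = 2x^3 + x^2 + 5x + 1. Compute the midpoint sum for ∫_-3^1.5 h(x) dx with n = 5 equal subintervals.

-39.155625

Δx = (1.5 − (-3))/5 = 0.9.
Midpoints: -2.55, -1.65, -0.75, 0.15, 1.05.
h(-2.55) = -38.41025, h(-1.65) = -13.51175, h(-0.75) = -3.03125, h(0.15) = 1.77925, h(1.05) = 9.66775.
Sum = Δx · [h(-2.55) + h(-1.65) + h(-0.75) + h(0.15) + h(1.05)].
Sum = -39.155625.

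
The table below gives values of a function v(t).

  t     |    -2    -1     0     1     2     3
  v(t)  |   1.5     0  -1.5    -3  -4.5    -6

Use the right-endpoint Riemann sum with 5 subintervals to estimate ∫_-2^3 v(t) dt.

-15

Δt = 1.
Sum = 1·[0 + (-1.5) + (-3) + (-4.5) + (-6)] = -15.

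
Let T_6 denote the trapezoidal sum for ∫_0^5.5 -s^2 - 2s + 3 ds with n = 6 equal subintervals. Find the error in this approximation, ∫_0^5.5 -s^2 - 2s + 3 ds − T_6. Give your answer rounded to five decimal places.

Exact integral: ∫_0^5.5 f(s) ds ≈ -69.2083333.
T_6 ≈ -69.9785880.
Error ≈ -69.2083333 − (-69.9785880) ≈ 0.77025.

0.77025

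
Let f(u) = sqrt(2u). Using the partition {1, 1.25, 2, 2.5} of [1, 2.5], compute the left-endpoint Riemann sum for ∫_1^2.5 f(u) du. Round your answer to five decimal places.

2.53941

Subinterval widths: 0.25, 0.75, 0.5.
Left endpoints: 1, 1.25, 2.
f(1) ≈ 1.41421, f(1.25) ≈ 1.58114, f(2) ≈ 2.00000.
Sum = Σ Δu_i · f(u_i).
Sum ≈ 2.53941.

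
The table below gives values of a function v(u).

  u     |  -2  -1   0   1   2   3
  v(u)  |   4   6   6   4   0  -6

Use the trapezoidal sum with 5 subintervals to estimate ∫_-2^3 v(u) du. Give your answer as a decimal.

15

Δu = 1.
T_5 = (1/2)·[4 + 2·6 + 2·6 + 2·4 + 2·0 + (-6)] = 15.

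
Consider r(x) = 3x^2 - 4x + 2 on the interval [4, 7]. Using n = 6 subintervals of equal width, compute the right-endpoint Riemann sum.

241.125

Δx = (7 − 4)/6 = 0.5.
Right endpoints: 4.5, 5, 5.5, 6, 6.5, 7.
r(4.5) = 44.75, r(5) = 57, r(5.5) = 70.75, r(6) = 86, r(6.5) = 102.75, r(7) = 121.
Sum = Δx · [r(4.5) + r(5) + r(5.5) + ...].
Sum = 241.125.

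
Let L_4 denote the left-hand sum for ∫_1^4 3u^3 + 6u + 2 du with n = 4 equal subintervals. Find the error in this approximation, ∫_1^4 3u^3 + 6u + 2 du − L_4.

71.296875

Exact integral: ∫_1^4 f(u) du = 242.25.
L_4 = 170.953125.
Error = 242.25 − 170.953125 = 71.296875.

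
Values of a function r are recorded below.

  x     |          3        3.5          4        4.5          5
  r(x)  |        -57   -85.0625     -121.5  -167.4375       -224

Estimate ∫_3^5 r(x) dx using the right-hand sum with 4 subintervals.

-299

Δx = 0.5.
Sum = 0.5·[(-85.0625) + (-121.5) + (-167.4375) + (-224)] = -299.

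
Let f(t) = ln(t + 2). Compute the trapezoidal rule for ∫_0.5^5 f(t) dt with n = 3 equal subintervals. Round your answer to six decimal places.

6.783214

Δt = (5 − 0.5)/3 = 1.5.
f(0.5) ≈ 0.916291, f(2) ≈ 1.386294, f(3.5) ≈ 1.704748, f(5) ≈ 1.945910.
T_3 = (Δt/2)·[f(t_0) + 2f(t_1) + 2f(t_2) + f(t_3)].
Sum ≈ 6.783214.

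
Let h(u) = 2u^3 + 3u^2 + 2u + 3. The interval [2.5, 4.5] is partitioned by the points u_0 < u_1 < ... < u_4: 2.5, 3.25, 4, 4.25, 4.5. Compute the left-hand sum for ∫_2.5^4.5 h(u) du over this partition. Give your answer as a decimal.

227.4375

Subinterval widths: 0.75, 0.75, 0.25, 0.25.
Left endpoints: 2.5, 3.25, 4, 4.25.
h(2.5) = 58, h(3.25) = 109.84375, h(4) = 187, h(4.25) = 219.21875.
Sum = Σ Δu_i · h(u_i).
Sum = 227.4375.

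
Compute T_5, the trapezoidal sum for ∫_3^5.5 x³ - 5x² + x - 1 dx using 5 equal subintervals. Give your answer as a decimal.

Δx = (5.5 − 3)/5 = 0.5.
f(3) = -16, f(3.5) = -15.875, f(4) = -13, f(4.5) = -6.625, f(5) = 4, f(5.5) = 19.625.
T_5 = (Δx/2)·[f(x_0) + 2f(x_1) + ... + 2f(x_{4}) + f(x_5)].
Sum = -14.84375.

-14.84375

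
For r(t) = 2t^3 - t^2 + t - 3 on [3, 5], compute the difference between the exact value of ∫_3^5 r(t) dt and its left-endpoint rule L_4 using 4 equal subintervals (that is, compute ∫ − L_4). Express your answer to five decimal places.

43.58333

Exact integral: ∫_3^5 r(t) dt ≈ 241.3333333.
L_4 = 197.75.
Error ≈ 241.3333333 − 197.75 ≈ 43.58333.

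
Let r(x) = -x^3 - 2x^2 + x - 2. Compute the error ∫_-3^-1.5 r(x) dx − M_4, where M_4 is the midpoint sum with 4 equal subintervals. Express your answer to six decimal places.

0.083496

Exact integral: ∫_-3^-1.5 r(x) dx = -3.140625.
M_4 ≈ -3.22412109.
Error ≈ -3.140625 − (-3.22412109) ≈ 0.083496.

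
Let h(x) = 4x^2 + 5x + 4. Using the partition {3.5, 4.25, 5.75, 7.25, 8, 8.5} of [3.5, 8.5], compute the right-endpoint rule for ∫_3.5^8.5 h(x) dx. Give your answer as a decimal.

Subinterval widths: 0.75, 1.5, 1.5, 0.75, 0.5.
Right endpoints: 4.25, 5.75, 7.25, 8, 8.5.
h(4.25) = 97.5, h(5.75) = 165, h(7.25) = 250.5, h(8) = 300, h(8.5) = 335.5.
Sum = Σ Δx_i · h(x_i).
Sum = 1089.125.

1089.125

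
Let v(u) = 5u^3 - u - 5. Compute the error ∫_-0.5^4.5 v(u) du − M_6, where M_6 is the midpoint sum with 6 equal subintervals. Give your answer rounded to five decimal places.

Exact integral: ∫_-0.5^4.5 v(u) du = 477.5.
M_6 ≈ 468.8194444.
Error ≈ 477.5 − 468.8194444 ≈ 8.68056.

8.68056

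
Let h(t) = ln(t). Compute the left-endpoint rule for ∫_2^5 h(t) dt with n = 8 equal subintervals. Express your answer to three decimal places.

Δt = (5 − 2)/8 = 0.375.
Left endpoints: 2, 2.375, 2.75, 3.125, 3.5, 3.875, 4.25, 4.625.
h(2) ≈ 0.693, h(2.375) ≈ 0.865, h(2.75) ≈ 1.012, h(3.125) ≈ 1.139, h(3.5) ≈ 1.253, h(3.875) ≈ 1.355, h(4.25) ≈ 1.447, h(4.625) ≈ 1.531.
Sum = Δt · [h(2) + h(2.375) + h(2.75) + ...].
Sum ≈ 3.486.

3.486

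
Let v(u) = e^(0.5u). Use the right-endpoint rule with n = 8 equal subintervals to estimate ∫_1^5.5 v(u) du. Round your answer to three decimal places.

Δu = (5.5 − 1)/8 = 0.5625.
Right endpoints: 1.5625, 2.125, 2.6875, 3.25, 3.8125, 4.375, 4.9375, 5.5.
v(1.5625) ≈ 2.184, v(2.125) ≈ 2.894, v(2.6875) ≈ 3.833, v(3.25) ≈ 5.078, v(3.8125) ≈ 6.728, v(4.375) ≈ 8.913, v(4.9375) ≈ 11.808, v(5.5) ≈ 15.643.
Sum = Δu · [v(1.5625) + v(2.125) + v(2.6875) + ...].
Sum ≈ 32.108.

32.108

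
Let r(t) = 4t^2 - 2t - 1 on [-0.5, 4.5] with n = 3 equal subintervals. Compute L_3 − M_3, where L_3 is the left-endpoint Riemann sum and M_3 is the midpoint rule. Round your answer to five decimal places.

L_3 ≈ 47.5925926.
M_3 ≈ 92.0370370.
L_3 − M_3 ≈ -44.44444.

-44.44444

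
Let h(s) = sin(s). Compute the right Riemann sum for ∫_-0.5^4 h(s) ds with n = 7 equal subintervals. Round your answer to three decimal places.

1.389

Δs = (4 − (-0.5))/7 = 9/14.
Right endpoints: 1/7, 11/14, 10/7, 29/14, 19/7, 47/14, 4.
h(1/7) ≈ 0.142, h(11/14) ≈ 0.707, h(10/7) ≈ 0.990, h(29/14) ≈ 0.877, h(19/7) ≈ 0.414, h(47/14) ≈ -0.214, h(4) ≈ -0.757.
Sum = Δs · [h(1/7) + h(11/14) + h(10/7) + ...].
Sum ≈ 1.389.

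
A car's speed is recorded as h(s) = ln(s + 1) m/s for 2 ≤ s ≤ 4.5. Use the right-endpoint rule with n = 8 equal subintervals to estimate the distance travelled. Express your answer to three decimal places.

Δs = (4.5 − 2)/8 = 0.3125.
Right endpoints: 2.3125, 2.625, 2.9375, 3.25, 3.5625, 3.875, 4.1875, 4.5.
h(2.3125) ≈ 1.198, h(2.625) ≈ 1.288, h(2.9375) ≈ 1.371, h(3.25) ≈ 1.447, h(3.5625) ≈ 1.518, h(3.875) ≈ 1.584, h(4.1875) ≈ 1.646, h(4.5) ≈ 1.705.
Sum = Δs · [h(2.3125) + h(2.625) + h(2.9375) + ...].
Sum ≈ 3.674.

3.674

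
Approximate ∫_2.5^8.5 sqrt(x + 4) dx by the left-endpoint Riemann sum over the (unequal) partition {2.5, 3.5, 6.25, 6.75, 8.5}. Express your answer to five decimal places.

17.41923

Subinterval widths: 1, 2.75, 0.5, 1.75.
Left endpoints: 2.5, 3.5, 6.25, 6.75.
f(2.5) ≈ 2.54951, f(3.5) ≈ 2.73861, f(6.25) ≈ 3.20156, f(6.75) ≈ 3.27872.
Sum = Σ Δx_i · f(x_i).
Sum ≈ 17.41923.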